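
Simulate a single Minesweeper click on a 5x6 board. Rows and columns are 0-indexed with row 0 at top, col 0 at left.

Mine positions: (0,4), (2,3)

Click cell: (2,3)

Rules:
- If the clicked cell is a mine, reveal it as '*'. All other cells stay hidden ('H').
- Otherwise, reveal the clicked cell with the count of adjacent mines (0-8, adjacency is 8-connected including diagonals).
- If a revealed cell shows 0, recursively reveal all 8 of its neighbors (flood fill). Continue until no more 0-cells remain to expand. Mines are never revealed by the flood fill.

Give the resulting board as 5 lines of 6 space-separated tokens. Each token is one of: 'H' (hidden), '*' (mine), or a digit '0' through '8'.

H H H H H H
H H H H H H
H H H * H H
H H H H H H
H H H H H H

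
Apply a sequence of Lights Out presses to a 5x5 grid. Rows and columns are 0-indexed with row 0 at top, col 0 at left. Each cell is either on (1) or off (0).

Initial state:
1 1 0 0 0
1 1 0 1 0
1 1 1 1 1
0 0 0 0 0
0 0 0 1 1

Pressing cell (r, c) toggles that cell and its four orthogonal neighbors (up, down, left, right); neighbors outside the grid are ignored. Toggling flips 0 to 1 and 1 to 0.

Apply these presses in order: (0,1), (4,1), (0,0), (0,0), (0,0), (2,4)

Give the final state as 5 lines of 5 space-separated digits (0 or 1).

After press 1 at (0,1):
0 0 1 0 0
1 0 0 1 0
1 1 1 1 1
0 0 0 0 0
0 0 0 1 1

After press 2 at (4,1):
0 0 1 0 0
1 0 0 1 0
1 1 1 1 1
0 1 0 0 0
1 1 1 1 1

After press 3 at (0,0):
1 1 1 0 0
0 0 0 1 0
1 1 1 1 1
0 1 0 0 0
1 1 1 1 1

After press 4 at (0,0):
0 0 1 0 0
1 0 0 1 0
1 1 1 1 1
0 1 0 0 0
1 1 1 1 1

After press 5 at (0,0):
1 1 1 0 0
0 0 0 1 0
1 1 1 1 1
0 1 0 0 0
1 1 1 1 1

After press 6 at (2,4):
1 1 1 0 0
0 0 0 1 1
1 1 1 0 0
0 1 0 0 1
1 1 1 1 1

Answer: 1 1 1 0 0
0 0 0 1 1
1 1 1 0 0
0 1 0 0 1
1 1 1 1 1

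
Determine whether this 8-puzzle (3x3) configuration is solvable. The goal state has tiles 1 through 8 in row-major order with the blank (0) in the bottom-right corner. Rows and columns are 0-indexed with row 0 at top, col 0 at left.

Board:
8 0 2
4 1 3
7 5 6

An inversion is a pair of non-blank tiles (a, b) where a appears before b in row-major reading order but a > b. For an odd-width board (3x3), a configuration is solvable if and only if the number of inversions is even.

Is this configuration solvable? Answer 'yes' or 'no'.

Answer: yes

Derivation:
Inversions (pairs i<j in row-major order where tile[i] > tile[j] > 0): 12
12 is even, so the puzzle is solvable.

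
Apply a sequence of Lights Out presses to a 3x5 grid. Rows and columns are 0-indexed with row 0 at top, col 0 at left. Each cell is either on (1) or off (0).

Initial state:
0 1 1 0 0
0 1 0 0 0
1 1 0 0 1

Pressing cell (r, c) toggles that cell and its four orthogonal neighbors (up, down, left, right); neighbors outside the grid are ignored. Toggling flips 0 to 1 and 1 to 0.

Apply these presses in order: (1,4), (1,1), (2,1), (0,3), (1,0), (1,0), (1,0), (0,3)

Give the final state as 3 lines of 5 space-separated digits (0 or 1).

After press 1 at (1,4):
0 1 1 0 1
0 1 0 1 1
1 1 0 0 0

After press 2 at (1,1):
0 0 1 0 1
1 0 1 1 1
1 0 0 0 0

After press 3 at (2,1):
0 0 1 0 1
1 1 1 1 1
0 1 1 0 0

After press 4 at (0,3):
0 0 0 1 0
1 1 1 0 1
0 1 1 0 0

After press 5 at (1,0):
1 0 0 1 0
0 0 1 0 1
1 1 1 0 0

After press 6 at (1,0):
0 0 0 1 0
1 1 1 0 1
0 1 1 0 0

After press 7 at (1,0):
1 0 0 1 0
0 0 1 0 1
1 1 1 0 0

After press 8 at (0,3):
1 0 1 0 1
0 0 1 1 1
1 1 1 0 0

Answer: 1 0 1 0 1
0 0 1 1 1
1 1 1 0 0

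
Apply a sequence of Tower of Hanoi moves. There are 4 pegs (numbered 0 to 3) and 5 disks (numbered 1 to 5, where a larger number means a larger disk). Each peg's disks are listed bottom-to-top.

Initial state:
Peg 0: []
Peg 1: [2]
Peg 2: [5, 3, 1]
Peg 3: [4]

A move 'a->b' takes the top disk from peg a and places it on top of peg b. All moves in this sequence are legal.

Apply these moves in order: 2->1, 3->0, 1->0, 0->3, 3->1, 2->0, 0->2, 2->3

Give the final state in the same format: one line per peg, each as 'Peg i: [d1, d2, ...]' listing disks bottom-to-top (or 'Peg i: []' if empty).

After move 1 (2->1):
Peg 0: []
Peg 1: [2, 1]
Peg 2: [5, 3]
Peg 3: [4]

After move 2 (3->0):
Peg 0: [4]
Peg 1: [2, 1]
Peg 2: [5, 3]
Peg 3: []

After move 3 (1->0):
Peg 0: [4, 1]
Peg 1: [2]
Peg 2: [5, 3]
Peg 3: []

After move 4 (0->3):
Peg 0: [4]
Peg 1: [2]
Peg 2: [5, 3]
Peg 3: [1]

After move 5 (3->1):
Peg 0: [4]
Peg 1: [2, 1]
Peg 2: [5, 3]
Peg 3: []

After move 6 (2->0):
Peg 0: [4, 3]
Peg 1: [2, 1]
Peg 2: [5]
Peg 3: []

After move 7 (0->2):
Peg 0: [4]
Peg 1: [2, 1]
Peg 2: [5, 3]
Peg 3: []

After move 8 (2->3):
Peg 0: [4]
Peg 1: [2, 1]
Peg 2: [5]
Peg 3: [3]

Answer: Peg 0: [4]
Peg 1: [2, 1]
Peg 2: [5]
Peg 3: [3]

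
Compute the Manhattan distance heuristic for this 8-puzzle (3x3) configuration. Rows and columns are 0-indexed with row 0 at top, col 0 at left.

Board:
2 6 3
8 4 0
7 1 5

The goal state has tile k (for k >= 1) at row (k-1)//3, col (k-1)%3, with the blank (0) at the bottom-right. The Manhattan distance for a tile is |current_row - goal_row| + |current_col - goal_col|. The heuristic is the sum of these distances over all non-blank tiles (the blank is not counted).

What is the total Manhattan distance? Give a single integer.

Answer: 11

Derivation:
Tile 2: at (0,0), goal (0,1), distance |0-0|+|0-1| = 1
Tile 6: at (0,1), goal (1,2), distance |0-1|+|1-2| = 2
Tile 3: at (0,2), goal (0,2), distance |0-0|+|2-2| = 0
Tile 8: at (1,0), goal (2,1), distance |1-2|+|0-1| = 2
Tile 4: at (1,1), goal (1,0), distance |1-1|+|1-0| = 1
Tile 7: at (2,0), goal (2,0), distance |2-2|+|0-0| = 0
Tile 1: at (2,1), goal (0,0), distance |2-0|+|1-0| = 3
Tile 5: at (2,2), goal (1,1), distance |2-1|+|2-1| = 2
Sum: 1 + 2 + 0 + 2 + 1 + 0 + 3 + 2 = 11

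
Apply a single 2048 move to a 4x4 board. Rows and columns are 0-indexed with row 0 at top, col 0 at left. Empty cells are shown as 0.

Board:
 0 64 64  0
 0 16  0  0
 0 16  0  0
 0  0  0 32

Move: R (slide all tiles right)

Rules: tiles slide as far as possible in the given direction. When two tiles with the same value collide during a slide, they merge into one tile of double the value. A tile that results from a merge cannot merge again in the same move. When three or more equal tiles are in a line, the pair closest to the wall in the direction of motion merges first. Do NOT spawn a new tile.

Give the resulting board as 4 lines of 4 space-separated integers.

Answer:   0   0   0 128
  0   0   0  16
  0   0   0  16
  0   0   0  32

Derivation:
Slide right:
row 0: [0, 64, 64, 0] -> [0, 0, 0, 128]
row 1: [0, 16, 0, 0] -> [0, 0, 0, 16]
row 2: [0, 16, 0, 0] -> [0, 0, 0, 16]
row 3: [0, 0, 0, 32] -> [0, 0, 0, 32]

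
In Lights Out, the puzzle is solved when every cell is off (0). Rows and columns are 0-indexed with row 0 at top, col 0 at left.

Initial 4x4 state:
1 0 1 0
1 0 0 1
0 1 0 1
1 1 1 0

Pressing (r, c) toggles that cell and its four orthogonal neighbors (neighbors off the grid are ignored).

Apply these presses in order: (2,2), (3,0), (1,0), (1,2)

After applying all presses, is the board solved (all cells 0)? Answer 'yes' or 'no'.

After press 1 at (2,2):
1 0 1 0
1 0 1 1
0 0 1 0
1 1 0 0

After press 2 at (3,0):
1 0 1 0
1 0 1 1
1 0 1 0
0 0 0 0

After press 3 at (1,0):
0 0 1 0
0 1 1 1
0 0 1 0
0 0 0 0

After press 4 at (1,2):
0 0 0 0
0 0 0 0
0 0 0 0
0 0 0 0

Lights still on: 0

Answer: yes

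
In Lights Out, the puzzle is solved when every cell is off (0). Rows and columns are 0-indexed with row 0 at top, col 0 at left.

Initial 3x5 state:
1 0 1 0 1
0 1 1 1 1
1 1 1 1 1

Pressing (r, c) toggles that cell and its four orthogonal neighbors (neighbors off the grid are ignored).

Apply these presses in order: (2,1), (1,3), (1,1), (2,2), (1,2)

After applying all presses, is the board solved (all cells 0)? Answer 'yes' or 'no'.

After press 1 at (2,1):
1 0 1 0 1
0 0 1 1 1
0 0 0 1 1

After press 2 at (1,3):
1 0 1 1 1
0 0 0 0 0
0 0 0 0 1

After press 3 at (1,1):
1 1 1 1 1
1 1 1 0 0
0 1 0 0 1

After press 4 at (2,2):
1 1 1 1 1
1 1 0 0 0
0 0 1 1 1

After press 5 at (1,2):
1 1 0 1 1
1 0 1 1 0
0 0 0 1 1

Lights still on: 9

Answer: no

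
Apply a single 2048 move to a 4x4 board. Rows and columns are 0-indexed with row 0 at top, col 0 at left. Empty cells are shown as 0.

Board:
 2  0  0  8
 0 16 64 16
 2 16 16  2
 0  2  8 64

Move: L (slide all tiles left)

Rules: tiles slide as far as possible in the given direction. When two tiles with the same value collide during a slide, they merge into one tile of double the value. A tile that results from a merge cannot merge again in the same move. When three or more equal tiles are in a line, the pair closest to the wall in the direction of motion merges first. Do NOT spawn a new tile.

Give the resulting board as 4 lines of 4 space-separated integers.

Slide left:
row 0: [2, 0, 0, 8] -> [2, 8, 0, 0]
row 1: [0, 16, 64, 16] -> [16, 64, 16, 0]
row 2: [2, 16, 16, 2] -> [2, 32, 2, 0]
row 3: [0, 2, 8, 64] -> [2, 8, 64, 0]

Answer:  2  8  0  0
16 64 16  0
 2 32  2  0
 2  8 64  0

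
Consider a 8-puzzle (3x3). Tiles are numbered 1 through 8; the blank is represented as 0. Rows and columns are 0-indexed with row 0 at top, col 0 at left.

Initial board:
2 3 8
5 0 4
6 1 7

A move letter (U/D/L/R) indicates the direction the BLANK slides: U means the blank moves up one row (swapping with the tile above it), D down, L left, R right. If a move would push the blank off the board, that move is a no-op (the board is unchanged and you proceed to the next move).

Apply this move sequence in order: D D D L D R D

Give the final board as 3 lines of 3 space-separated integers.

After move 1 (D):
2 3 8
5 1 4
6 0 7

After move 2 (D):
2 3 8
5 1 4
6 0 7

After move 3 (D):
2 3 8
5 1 4
6 0 7

After move 4 (L):
2 3 8
5 1 4
0 6 7

After move 5 (D):
2 3 8
5 1 4
0 6 7

After move 6 (R):
2 3 8
5 1 4
6 0 7

After move 7 (D):
2 3 8
5 1 4
6 0 7

Answer: 2 3 8
5 1 4
6 0 7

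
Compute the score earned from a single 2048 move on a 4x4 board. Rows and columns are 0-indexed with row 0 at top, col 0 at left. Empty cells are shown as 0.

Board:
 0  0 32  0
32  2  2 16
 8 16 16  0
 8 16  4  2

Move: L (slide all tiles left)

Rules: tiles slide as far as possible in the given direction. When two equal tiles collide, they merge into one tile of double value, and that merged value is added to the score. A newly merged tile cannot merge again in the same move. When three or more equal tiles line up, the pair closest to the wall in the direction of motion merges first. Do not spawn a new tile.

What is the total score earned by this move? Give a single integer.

Slide left:
row 0: [0, 0, 32, 0] -> [32, 0, 0, 0]  score +0 (running 0)
row 1: [32, 2, 2, 16] -> [32, 4, 16, 0]  score +4 (running 4)
row 2: [8, 16, 16, 0] -> [8, 32, 0, 0]  score +32 (running 36)
row 3: [8, 16, 4, 2] -> [8, 16, 4, 2]  score +0 (running 36)
Board after move:
32  0  0  0
32  4 16  0
 8 32  0  0
 8 16  4  2

Answer: 36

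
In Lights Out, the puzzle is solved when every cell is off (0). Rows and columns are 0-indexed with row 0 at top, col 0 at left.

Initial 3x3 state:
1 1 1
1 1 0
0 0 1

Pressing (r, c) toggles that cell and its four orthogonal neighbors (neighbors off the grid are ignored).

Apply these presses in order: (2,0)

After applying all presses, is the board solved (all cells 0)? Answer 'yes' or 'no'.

Answer: no

Derivation:
After press 1 at (2,0):
1 1 1
0 1 0
1 1 1

Lights still on: 7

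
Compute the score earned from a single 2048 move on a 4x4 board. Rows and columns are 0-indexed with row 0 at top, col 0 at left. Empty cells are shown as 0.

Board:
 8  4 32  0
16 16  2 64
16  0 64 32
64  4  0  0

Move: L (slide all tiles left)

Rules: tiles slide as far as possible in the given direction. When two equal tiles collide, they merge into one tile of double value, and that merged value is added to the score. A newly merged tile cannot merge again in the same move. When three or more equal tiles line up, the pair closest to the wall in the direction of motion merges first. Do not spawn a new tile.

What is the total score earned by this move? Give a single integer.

Slide left:
row 0: [8, 4, 32, 0] -> [8, 4, 32, 0]  score +0 (running 0)
row 1: [16, 16, 2, 64] -> [32, 2, 64, 0]  score +32 (running 32)
row 2: [16, 0, 64, 32] -> [16, 64, 32, 0]  score +0 (running 32)
row 3: [64, 4, 0, 0] -> [64, 4, 0, 0]  score +0 (running 32)
Board after move:
 8  4 32  0
32  2 64  0
16 64 32  0
64  4  0  0

Answer: 32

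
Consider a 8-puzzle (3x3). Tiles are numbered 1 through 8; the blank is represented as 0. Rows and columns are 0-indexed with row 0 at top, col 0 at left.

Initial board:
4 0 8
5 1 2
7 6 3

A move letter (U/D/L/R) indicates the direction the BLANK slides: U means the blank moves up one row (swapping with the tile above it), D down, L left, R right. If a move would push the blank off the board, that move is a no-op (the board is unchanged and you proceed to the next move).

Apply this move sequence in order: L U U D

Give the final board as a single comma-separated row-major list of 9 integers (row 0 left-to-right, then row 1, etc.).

After move 1 (L):
0 4 8
5 1 2
7 6 3

After move 2 (U):
0 4 8
5 1 2
7 6 3

After move 3 (U):
0 4 8
5 1 2
7 6 3

After move 4 (D):
5 4 8
0 1 2
7 6 3

Answer: 5, 4, 8, 0, 1, 2, 7, 6, 3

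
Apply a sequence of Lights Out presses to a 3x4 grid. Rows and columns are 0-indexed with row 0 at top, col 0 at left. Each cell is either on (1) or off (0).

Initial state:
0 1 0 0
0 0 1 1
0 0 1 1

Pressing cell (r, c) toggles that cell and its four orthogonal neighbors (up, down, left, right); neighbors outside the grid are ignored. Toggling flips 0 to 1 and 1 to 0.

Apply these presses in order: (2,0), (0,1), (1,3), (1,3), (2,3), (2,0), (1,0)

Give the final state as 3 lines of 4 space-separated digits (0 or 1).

After press 1 at (2,0):
0 1 0 0
1 0 1 1
1 1 1 1

After press 2 at (0,1):
1 0 1 0
1 1 1 1
1 1 1 1

After press 3 at (1,3):
1 0 1 1
1 1 0 0
1 1 1 0

After press 4 at (1,3):
1 0 1 0
1 1 1 1
1 1 1 1

After press 5 at (2,3):
1 0 1 0
1 1 1 0
1 1 0 0

After press 6 at (2,0):
1 0 1 0
0 1 1 0
0 0 0 0

After press 7 at (1,0):
0 0 1 0
1 0 1 0
1 0 0 0

Answer: 0 0 1 0
1 0 1 0
1 0 0 0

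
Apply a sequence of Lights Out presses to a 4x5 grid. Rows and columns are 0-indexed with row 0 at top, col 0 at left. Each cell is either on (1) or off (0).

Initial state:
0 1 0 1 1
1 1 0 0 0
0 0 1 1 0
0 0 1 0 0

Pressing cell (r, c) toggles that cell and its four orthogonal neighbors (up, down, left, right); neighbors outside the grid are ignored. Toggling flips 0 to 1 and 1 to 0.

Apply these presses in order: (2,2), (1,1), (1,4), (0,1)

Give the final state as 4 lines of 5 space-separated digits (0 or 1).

Answer: 1 1 1 1 0
0 1 0 1 1
0 0 0 0 1
0 0 0 0 0

Derivation:
After press 1 at (2,2):
0 1 0 1 1
1 1 1 0 0
0 1 0 0 0
0 0 0 0 0

After press 2 at (1,1):
0 0 0 1 1
0 0 0 0 0
0 0 0 0 0
0 0 0 0 0

After press 3 at (1,4):
0 0 0 1 0
0 0 0 1 1
0 0 0 0 1
0 0 0 0 0

After press 4 at (0,1):
1 1 1 1 0
0 1 0 1 1
0 0 0 0 1
0 0 0 0 0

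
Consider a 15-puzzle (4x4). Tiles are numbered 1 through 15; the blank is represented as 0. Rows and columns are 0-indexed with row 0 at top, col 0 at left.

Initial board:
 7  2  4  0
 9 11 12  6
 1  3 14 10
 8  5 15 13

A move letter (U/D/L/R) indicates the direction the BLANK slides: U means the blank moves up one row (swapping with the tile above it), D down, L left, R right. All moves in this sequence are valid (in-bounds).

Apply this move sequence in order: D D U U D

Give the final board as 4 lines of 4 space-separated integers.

Answer:  7  2  4  6
 9 11 12  0
 1  3 14 10
 8  5 15 13

Derivation:
After move 1 (D):
 7  2  4  6
 9 11 12  0
 1  3 14 10
 8  5 15 13

After move 2 (D):
 7  2  4  6
 9 11 12 10
 1  3 14  0
 8  5 15 13

After move 3 (U):
 7  2  4  6
 9 11 12  0
 1  3 14 10
 8  5 15 13

After move 4 (U):
 7  2  4  0
 9 11 12  6
 1  3 14 10
 8  5 15 13

After move 5 (D):
 7  2  4  6
 9 11 12  0
 1  3 14 10
 8  5 15 13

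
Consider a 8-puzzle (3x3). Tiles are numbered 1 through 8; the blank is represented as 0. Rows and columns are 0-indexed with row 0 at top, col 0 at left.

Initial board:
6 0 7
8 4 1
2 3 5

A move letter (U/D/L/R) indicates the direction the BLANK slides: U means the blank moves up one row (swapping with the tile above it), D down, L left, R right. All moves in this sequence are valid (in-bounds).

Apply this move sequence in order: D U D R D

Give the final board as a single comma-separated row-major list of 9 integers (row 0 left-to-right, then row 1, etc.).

After move 1 (D):
6 4 7
8 0 1
2 3 5

After move 2 (U):
6 0 7
8 4 1
2 3 5

After move 3 (D):
6 4 7
8 0 1
2 3 5

After move 4 (R):
6 4 7
8 1 0
2 3 5

After move 5 (D):
6 4 7
8 1 5
2 3 0

Answer: 6, 4, 7, 8, 1, 5, 2, 3, 0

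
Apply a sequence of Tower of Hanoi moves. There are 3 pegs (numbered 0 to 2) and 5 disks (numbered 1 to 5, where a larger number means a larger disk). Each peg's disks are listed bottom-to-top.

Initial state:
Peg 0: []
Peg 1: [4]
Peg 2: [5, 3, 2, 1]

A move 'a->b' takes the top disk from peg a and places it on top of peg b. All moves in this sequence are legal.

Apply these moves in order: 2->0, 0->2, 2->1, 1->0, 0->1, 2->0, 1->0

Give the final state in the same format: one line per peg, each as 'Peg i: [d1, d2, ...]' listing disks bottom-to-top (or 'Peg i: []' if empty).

After move 1 (2->0):
Peg 0: [1]
Peg 1: [4]
Peg 2: [5, 3, 2]

After move 2 (0->2):
Peg 0: []
Peg 1: [4]
Peg 2: [5, 3, 2, 1]

After move 3 (2->1):
Peg 0: []
Peg 1: [4, 1]
Peg 2: [5, 3, 2]

After move 4 (1->0):
Peg 0: [1]
Peg 1: [4]
Peg 2: [5, 3, 2]

After move 5 (0->1):
Peg 0: []
Peg 1: [4, 1]
Peg 2: [5, 3, 2]

After move 6 (2->0):
Peg 0: [2]
Peg 1: [4, 1]
Peg 2: [5, 3]

After move 7 (1->0):
Peg 0: [2, 1]
Peg 1: [4]
Peg 2: [5, 3]

Answer: Peg 0: [2, 1]
Peg 1: [4]
Peg 2: [5, 3]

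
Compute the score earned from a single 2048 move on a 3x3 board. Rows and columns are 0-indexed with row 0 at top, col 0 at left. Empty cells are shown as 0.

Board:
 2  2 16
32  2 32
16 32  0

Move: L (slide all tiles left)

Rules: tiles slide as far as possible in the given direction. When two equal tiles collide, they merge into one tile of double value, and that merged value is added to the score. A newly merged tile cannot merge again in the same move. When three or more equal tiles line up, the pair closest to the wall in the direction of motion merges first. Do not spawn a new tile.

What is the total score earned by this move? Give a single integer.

Slide left:
row 0: [2, 2, 16] -> [4, 16, 0]  score +4 (running 4)
row 1: [32, 2, 32] -> [32, 2, 32]  score +0 (running 4)
row 2: [16, 32, 0] -> [16, 32, 0]  score +0 (running 4)
Board after move:
 4 16  0
32  2 32
16 32  0

Answer: 4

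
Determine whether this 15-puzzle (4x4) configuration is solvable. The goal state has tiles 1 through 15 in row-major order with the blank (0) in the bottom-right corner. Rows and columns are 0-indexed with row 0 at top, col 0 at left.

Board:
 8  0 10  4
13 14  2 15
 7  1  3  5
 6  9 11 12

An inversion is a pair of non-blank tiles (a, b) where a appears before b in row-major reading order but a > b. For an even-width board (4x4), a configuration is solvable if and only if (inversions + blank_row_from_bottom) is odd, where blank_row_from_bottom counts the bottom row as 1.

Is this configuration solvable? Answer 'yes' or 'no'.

Inversions: 49
Blank is in row 0 (0-indexed from top), which is row 4 counting from the bottom (bottom = 1).
49 + 4 = 53, which is odd, so the puzzle is solvable.

Answer: yes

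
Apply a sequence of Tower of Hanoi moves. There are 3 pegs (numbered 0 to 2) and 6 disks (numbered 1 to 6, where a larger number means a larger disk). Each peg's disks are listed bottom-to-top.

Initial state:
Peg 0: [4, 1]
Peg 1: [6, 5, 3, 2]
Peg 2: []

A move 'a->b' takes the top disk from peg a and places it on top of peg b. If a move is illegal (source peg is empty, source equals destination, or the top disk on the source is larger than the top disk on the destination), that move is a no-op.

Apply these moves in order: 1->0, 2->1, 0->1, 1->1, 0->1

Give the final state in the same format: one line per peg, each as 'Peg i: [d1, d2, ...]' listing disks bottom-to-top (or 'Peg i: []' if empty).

Answer: Peg 0: [4]
Peg 1: [6, 5, 3, 2, 1]
Peg 2: []

Derivation:
After move 1 (1->0):
Peg 0: [4, 1]
Peg 1: [6, 5, 3, 2]
Peg 2: []

After move 2 (2->1):
Peg 0: [4, 1]
Peg 1: [6, 5, 3, 2]
Peg 2: []

After move 3 (0->1):
Peg 0: [4]
Peg 1: [6, 5, 3, 2, 1]
Peg 2: []

After move 4 (1->1):
Peg 0: [4]
Peg 1: [6, 5, 3, 2, 1]
Peg 2: []

After move 5 (0->1):
Peg 0: [4]
Peg 1: [6, 5, 3, 2, 1]
Peg 2: []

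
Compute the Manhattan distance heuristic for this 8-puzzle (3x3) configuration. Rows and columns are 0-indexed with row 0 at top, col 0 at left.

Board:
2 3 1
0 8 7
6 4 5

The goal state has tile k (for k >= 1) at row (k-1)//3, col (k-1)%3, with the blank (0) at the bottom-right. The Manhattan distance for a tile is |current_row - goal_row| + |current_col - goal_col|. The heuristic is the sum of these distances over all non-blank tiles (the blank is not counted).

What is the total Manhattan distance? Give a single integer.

Answer: 15

Derivation:
Tile 2: (0,0)->(0,1) = 1
Tile 3: (0,1)->(0,2) = 1
Tile 1: (0,2)->(0,0) = 2
Tile 8: (1,1)->(2,1) = 1
Tile 7: (1,2)->(2,0) = 3
Tile 6: (2,0)->(1,2) = 3
Tile 4: (2,1)->(1,0) = 2
Tile 5: (2,2)->(1,1) = 2
Sum: 1 + 1 + 2 + 1 + 3 + 3 + 2 + 2 = 15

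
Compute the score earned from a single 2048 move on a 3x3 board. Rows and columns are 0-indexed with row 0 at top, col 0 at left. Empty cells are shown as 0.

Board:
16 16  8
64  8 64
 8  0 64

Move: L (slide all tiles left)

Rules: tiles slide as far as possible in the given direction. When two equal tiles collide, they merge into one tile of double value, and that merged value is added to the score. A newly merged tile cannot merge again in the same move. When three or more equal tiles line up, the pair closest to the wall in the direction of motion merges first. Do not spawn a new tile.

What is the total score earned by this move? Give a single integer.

Slide left:
row 0: [16, 16, 8] -> [32, 8, 0]  score +32 (running 32)
row 1: [64, 8, 64] -> [64, 8, 64]  score +0 (running 32)
row 2: [8, 0, 64] -> [8, 64, 0]  score +0 (running 32)
Board after move:
32  8  0
64  8 64
 8 64  0

Answer: 32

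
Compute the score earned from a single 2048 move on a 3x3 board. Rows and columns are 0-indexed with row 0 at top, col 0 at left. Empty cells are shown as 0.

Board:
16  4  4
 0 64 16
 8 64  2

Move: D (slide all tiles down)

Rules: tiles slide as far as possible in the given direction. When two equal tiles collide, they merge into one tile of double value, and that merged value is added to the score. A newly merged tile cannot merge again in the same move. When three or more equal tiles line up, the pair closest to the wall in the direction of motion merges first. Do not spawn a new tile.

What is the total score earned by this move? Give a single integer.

Slide down:
col 0: [16, 0, 8] -> [0, 16, 8]  score +0 (running 0)
col 1: [4, 64, 64] -> [0, 4, 128]  score +128 (running 128)
col 2: [4, 16, 2] -> [4, 16, 2]  score +0 (running 128)
Board after move:
  0   0   4
 16   4  16
  8 128   2

Answer: 128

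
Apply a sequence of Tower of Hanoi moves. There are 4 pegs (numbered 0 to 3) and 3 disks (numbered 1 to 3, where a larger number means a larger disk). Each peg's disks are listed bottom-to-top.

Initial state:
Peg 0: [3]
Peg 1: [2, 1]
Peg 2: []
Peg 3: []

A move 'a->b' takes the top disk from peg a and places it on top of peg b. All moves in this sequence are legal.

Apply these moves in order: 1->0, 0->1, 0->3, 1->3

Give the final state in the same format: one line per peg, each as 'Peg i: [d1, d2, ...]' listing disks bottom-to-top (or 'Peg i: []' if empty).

After move 1 (1->0):
Peg 0: [3, 1]
Peg 1: [2]
Peg 2: []
Peg 3: []

After move 2 (0->1):
Peg 0: [3]
Peg 1: [2, 1]
Peg 2: []
Peg 3: []

After move 3 (0->3):
Peg 0: []
Peg 1: [2, 1]
Peg 2: []
Peg 3: [3]

After move 4 (1->3):
Peg 0: []
Peg 1: [2]
Peg 2: []
Peg 3: [3, 1]

Answer: Peg 0: []
Peg 1: [2]
Peg 2: []
Peg 3: [3, 1]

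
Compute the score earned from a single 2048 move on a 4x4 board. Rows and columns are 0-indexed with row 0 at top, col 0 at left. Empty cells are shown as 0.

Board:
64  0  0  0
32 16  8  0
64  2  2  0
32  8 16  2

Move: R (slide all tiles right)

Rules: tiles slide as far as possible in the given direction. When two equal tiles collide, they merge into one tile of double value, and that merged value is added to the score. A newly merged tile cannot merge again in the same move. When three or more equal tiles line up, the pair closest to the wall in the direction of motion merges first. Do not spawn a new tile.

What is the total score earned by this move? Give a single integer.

Slide right:
row 0: [64, 0, 0, 0] -> [0, 0, 0, 64]  score +0 (running 0)
row 1: [32, 16, 8, 0] -> [0, 32, 16, 8]  score +0 (running 0)
row 2: [64, 2, 2, 0] -> [0, 0, 64, 4]  score +4 (running 4)
row 3: [32, 8, 16, 2] -> [32, 8, 16, 2]  score +0 (running 4)
Board after move:
 0  0  0 64
 0 32 16  8
 0  0 64  4
32  8 16  2

Answer: 4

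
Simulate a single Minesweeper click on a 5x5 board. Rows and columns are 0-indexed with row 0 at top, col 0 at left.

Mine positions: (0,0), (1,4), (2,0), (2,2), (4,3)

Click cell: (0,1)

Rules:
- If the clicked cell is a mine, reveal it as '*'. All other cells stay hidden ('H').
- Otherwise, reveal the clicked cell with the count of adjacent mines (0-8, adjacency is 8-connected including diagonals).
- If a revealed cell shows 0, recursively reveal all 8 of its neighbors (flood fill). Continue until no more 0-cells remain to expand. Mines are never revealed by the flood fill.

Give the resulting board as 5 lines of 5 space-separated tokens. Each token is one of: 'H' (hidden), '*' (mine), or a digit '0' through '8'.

H 1 H H H
H H H H H
H H H H H
H H H H H
H H H H H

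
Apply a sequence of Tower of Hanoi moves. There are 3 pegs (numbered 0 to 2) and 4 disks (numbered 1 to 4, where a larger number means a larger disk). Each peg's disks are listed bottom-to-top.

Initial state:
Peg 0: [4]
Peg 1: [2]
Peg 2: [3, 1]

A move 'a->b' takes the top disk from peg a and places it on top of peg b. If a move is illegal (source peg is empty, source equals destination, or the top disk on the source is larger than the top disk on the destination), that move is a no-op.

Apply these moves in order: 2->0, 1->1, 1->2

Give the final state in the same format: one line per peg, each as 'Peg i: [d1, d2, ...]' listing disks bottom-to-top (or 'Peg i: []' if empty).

After move 1 (2->0):
Peg 0: [4, 1]
Peg 1: [2]
Peg 2: [3]

After move 2 (1->1):
Peg 0: [4, 1]
Peg 1: [2]
Peg 2: [3]

After move 3 (1->2):
Peg 0: [4, 1]
Peg 1: []
Peg 2: [3, 2]

Answer: Peg 0: [4, 1]
Peg 1: []
Peg 2: [3, 2]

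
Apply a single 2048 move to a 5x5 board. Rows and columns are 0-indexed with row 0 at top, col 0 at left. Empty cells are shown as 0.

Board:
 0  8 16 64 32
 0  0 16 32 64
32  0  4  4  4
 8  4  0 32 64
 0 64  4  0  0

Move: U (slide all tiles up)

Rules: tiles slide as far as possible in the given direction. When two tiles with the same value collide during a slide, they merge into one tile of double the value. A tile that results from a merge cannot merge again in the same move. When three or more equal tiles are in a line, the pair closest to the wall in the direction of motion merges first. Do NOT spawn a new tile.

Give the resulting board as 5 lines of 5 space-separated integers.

Slide up:
col 0: [0, 0, 32, 8, 0] -> [32, 8, 0, 0, 0]
col 1: [8, 0, 0, 4, 64] -> [8, 4, 64, 0, 0]
col 2: [16, 16, 4, 0, 4] -> [32, 8, 0, 0, 0]
col 3: [64, 32, 4, 32, 0] -> [64, 32, 4, 32, 0]
col 4: [32, 64, 4, 64, 0] -> [32, 64, 4, 64, 0]

Answer: 32  8 32 64 32
 8  4  8 32 64
 0 64  0  4  4
 0  0  0 32 64
 0  0  0  0  0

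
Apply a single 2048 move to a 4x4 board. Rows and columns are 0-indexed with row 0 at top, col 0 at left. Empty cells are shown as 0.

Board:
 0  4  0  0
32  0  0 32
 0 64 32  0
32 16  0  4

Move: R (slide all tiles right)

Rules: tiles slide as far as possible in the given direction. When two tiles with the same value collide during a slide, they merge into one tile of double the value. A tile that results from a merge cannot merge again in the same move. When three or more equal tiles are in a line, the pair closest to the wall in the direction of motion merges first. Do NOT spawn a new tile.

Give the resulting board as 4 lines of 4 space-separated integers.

Answer:  0  0  0  4
 0  0  0 64
 0  0 64 32
 0 32 16  4

Derivation:
Slide right:
row 0: [0, 4, 0, 0] -> [0, 0, 0, 4]
row 1: [32, 0, 0, 32] -> [0, 0, 0, 64]
row 2: [0, 64, 32, 0] -> [0, 0, 64, 32]
row 3: [32, 16, 0, 4] -> [0, 32, 16, 4]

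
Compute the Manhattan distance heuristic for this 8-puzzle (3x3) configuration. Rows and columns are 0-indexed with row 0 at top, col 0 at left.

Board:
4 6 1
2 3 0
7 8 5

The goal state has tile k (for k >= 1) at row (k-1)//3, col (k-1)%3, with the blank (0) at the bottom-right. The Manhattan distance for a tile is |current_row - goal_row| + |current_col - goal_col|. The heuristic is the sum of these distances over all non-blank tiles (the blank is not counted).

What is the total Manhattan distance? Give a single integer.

Tile 4: at (0,0), goal (1,0), distance |0-1|+|0-0| = 1
Tile 6: at (0,1), goal (1,2), distance |0-1|+|1-2| = 2
Tile 1: at (0,2), goal (0,0), distance |0-0|+|2-0| = 2
Tile 2: at (1,0), goal (0,1), distance |1-0|+|0-1| = 2
Tile 3: at (1,1), goal (0,2), distance |1-0|+|1-2| = 2
Tile 7: at (2,0), goal (2,0), distance |2-2|+|0-0| = 0
Tile 8: at (2,1), goal (2,1), distance |2-2|+|1-1| = 0
Tile 5: at (2,2), goal (1,1), distance |2-1|+|2-1| = 2
Sum: 1 + 2 + 2 + 2 + 2 + 0 + 0 + 2 = 11

Answer: 11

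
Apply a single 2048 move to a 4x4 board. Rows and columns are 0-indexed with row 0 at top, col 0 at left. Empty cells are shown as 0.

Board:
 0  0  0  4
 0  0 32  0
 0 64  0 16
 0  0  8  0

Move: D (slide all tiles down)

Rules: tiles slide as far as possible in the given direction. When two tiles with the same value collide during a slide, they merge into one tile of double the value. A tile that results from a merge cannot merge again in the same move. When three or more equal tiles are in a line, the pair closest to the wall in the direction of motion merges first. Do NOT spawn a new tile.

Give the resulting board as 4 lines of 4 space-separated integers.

Answer:  0  0  0  0
 0  0  0  0
 0  0 32  4
 0 64  8 16

Derivation:
Slide down:
col 0: [0, 0, 0, 0] -> [0, 0, 0, 0]
col 1: [0, 0, 64, 0] -> [0, 0, 0, 64]
col 2: [0, 32, 0, 8] -> [0, 0, 32, 8]
col 3: [4, 0, 16, 0] -> [0, 0, 4, 16]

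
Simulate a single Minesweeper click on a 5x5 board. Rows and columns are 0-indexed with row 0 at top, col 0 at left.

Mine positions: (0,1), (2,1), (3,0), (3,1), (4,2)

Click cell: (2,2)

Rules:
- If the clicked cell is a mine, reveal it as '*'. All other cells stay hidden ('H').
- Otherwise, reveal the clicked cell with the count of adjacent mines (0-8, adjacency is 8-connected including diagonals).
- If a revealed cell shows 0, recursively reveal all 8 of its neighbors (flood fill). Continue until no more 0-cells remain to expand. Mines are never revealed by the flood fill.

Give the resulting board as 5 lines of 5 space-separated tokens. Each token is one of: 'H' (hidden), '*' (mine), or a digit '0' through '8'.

H H H H H
H H H H H
H H 2 H H
H H H H H
H H H H H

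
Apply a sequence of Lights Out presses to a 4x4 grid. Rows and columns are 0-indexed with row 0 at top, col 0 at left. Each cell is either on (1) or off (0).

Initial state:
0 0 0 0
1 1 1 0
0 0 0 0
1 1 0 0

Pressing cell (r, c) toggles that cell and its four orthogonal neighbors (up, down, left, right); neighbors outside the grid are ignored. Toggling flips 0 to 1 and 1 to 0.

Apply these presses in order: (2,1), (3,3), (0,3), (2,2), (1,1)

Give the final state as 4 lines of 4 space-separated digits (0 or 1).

Answer: 0 1 1 1
0 1 1 1
1 1 0 0
1 0 0 1

Derivation:
After press 1 at (2,1):
0 0 0 0
1 0 1 0
1 1 1 0
1 0 0 0

After press 2 at (3,3):
0 0 0 0
1 0 1 0
1 1 1 1
1 0 1 1

After press 3 at (0,3):
0 0 1 1
1 0 1 1
1 1 1 1
1 0 1 1

After press 4 at (2,2):
0 0 1 1
1 0 0 1
1 0 0 0
1 0 0 1

After press 5 at (1,1):
0 1 1 1
0 1 1 1
1 1 0 0
1 0 0 1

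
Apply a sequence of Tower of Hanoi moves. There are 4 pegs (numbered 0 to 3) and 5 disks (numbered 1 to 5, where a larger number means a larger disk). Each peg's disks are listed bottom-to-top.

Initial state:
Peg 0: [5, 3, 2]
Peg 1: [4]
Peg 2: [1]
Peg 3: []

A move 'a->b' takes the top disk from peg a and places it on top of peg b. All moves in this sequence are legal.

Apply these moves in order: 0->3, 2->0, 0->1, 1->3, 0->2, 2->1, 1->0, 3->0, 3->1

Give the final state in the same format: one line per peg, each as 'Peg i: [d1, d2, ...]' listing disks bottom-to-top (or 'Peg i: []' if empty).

Answer: Peg 0: [5, 3, 1]
Peg 1: [4, 2]
Peg 2: []
Peg 3: []

Derivation:
After move 1 (0->3):
Peg 0: [5, 3]
Peg 1: [4]
Peg 2: [1]
Peg 3: [2]

After move 2 (2->0):
Peg 0: [5, 3, 1]
Peg 1: [4]
Peg 2: []
Peg 3: [2]

After move 3 (0->1):
Peg 0: [5, 3]
Peg 1: [4, 1]
Peg 2: []
Peg 3: [2]

After move 4 (1->3):
Peg 0: [5, 3]
Peg 1: [4]
Peg 2: []
Peg 3: [2, 1]

After move 5 (0->2):
Peg 0: [5]
Peg 1: [4]
Peg 2: [3]
Peg 3: [2, 1]

After move 6 (2->1):
Peg 0: [5]
Peg 1: [4, 3]
Peg 2: []
Peg 3: [2, 1]

After move 7 (1->0):
Peg 0: [5, 3]
Peg 1: [4]
Peg 2: []
Peg 3: [2, 1]

After move 8 (3->0):
Peg 0: [5, 3, 1]
Peg 1: [4]
Peg 2: []
Peg 3: [2]

After move 9 (3->1):
Peg 0: [5, 3, 1]
Peg 1: [4, 2]
Peg 2: []
Peg 3: []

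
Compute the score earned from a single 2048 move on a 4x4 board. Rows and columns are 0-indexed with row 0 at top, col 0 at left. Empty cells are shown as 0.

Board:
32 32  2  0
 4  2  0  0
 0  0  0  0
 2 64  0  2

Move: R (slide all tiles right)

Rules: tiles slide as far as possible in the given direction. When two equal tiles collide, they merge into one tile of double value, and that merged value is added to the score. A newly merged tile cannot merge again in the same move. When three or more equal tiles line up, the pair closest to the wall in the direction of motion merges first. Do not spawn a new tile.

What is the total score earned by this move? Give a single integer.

Answer: 64

Derivation:
Slide right:
row 0: [32, 32, 2, 0] -> [0, 0, 64, 2]  score +64 (running 64)
row 1: [4, 2, 0, 0] -> [0, 0, 4, 2]  score +0 (running 64)
row 2: [0, 0, 0, 0] -> [0, 0, 0, 0]  score +0 (running 64)
row 3: [2, 64, 0, 2] -> [0, 2, 64, 2]  score +0 (running 64)
Board after move:
 0  0 64  2
 0  0  4  2
 0  0  0  0
 0  2 64  2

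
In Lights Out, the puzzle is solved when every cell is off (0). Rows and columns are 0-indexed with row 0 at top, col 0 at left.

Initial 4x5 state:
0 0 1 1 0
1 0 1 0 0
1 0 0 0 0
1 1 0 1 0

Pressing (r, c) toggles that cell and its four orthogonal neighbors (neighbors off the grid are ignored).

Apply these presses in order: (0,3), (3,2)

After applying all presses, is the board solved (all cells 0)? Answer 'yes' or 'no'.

Answer: no

Derivation:
After press 1 at (0,3):
0 0 0 0 1
1 0 1 1 0
1 0 0 0 0
1 1 0 1 0

After press 2 at (3,2):
0 0 0 0 1
1 0 1 1 0
1 0 1 0 0
1 0 1 0 0

Lights still on: 8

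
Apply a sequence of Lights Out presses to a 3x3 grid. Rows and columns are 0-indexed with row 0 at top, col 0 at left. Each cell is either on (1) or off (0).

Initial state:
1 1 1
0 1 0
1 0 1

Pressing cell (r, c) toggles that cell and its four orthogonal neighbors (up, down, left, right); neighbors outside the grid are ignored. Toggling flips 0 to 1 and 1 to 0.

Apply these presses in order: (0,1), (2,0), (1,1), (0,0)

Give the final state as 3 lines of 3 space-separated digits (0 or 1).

After press 1 at (0,1):
0 0 0
0 0 0
1 0 1

After press 2 at (2,0):
0 0 0
1 0 0
0 1 1

After press 3 at (1,1):
0 1 0
0 1 1
0 0 1

After press 4 at (0,0):
1 0 0
1 1 1
0 0 1

Answer: 1 0 0
1 1 1
0 0 1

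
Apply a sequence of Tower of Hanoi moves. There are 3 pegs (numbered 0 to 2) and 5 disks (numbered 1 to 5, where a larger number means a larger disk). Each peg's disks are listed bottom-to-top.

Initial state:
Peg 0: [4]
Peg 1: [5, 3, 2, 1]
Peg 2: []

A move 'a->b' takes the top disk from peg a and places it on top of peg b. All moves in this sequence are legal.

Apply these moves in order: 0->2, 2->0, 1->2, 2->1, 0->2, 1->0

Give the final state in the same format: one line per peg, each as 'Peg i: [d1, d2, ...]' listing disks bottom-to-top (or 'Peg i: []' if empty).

After move 1 (0->2):
Peg 0: []
Peg 1: [5, 3, 2, 1]
Peg 2: [4]

After move 2 (2->0):
Peg 0: [4]
Peg 1: [5, 3, 2, 1]
Peg 2: []

After move 3 (1->2):
Peg 0: [4]
Peg 1: [5, 3, 2]
Peg 2: [1]

After move 4 (2->1):
Peg 0: [4]
Peg 1: [5, 3, 2, 1]
Peg 2: []

After move 5 (0->2):
Peg 0: []
Peg 1: [5, 3, 2, 1]
Peg 2: [4]

After move 6 (1->0):
Peg 0: [1]
Peg 1: [5, 3, 2]
Peg 2: [4]

Answer: Peg 0: [1]
Peg 1: [5, 3, 2]
Peg 2: [4]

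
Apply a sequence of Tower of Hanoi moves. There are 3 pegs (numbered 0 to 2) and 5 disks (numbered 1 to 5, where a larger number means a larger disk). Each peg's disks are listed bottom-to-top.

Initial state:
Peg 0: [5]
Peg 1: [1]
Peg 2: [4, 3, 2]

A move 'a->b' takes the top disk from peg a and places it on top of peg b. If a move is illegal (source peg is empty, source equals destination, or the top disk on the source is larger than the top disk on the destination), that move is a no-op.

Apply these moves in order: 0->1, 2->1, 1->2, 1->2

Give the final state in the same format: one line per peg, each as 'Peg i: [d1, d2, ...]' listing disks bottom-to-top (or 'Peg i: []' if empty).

After move 1 (0->1):
Peg 0: [5]
Peg 1: [1]
Peg 2: [4, 3, 2]

After move 2 (2->1):
Peg 0: [5]
Peg 1: [1]
Peg 2: [4, 3, 2]

After move 3 (1->2):
Peg 0: [5]
Peg 1: []
Peg 2: [4, 3, 2, 1]

After move 4 (1->2):
Peg 0: [5]
Peg 1: []
Peg 2: [4, 3, 2, 1]

Answer: Peg 0: [5]
Peg 1: []
Peg 2: [4, 3, 2, 1]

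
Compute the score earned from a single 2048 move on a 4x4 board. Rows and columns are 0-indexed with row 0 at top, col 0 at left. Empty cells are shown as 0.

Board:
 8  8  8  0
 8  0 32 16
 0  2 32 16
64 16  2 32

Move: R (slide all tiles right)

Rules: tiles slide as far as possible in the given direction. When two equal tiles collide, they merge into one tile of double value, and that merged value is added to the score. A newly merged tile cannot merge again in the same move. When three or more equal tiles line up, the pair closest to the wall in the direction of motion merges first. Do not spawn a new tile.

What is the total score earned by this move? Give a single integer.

Slide right:
row 0: [8, 8, 8, 0] -> [0, 0, 8, 16]  score +16 (running 16)
row 1: [8, 0, 32, 16] -> [0, 8, 32, 16]  score +0 (running 16)
row 2: [0, 2, 32, 16] -> [0, 2, 32, 16]  score +0 (running 16)
row 3: [64, 16, 2, 32] -> [64, 16, 2, 32]  score +0 (running 16)
Board after move:
 0  0  8 16
 0  8 32 16
 0  2 32 16
64 16  2 32

Answer: 16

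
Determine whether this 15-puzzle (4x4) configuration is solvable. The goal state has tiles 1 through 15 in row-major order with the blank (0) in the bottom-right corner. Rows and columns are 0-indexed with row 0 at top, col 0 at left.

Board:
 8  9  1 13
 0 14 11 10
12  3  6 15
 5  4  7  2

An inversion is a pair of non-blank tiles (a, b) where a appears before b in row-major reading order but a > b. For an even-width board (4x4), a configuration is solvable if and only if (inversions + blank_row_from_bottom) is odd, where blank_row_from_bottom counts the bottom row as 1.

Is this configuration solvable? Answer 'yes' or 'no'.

Inversions: 63
Blank is in row 1 (0-indexed from top), which is row 3 counting from the bottom (bottom = 1).
63 + 3 = 66, which is even, so the puzzle is not solvable.

Answer: no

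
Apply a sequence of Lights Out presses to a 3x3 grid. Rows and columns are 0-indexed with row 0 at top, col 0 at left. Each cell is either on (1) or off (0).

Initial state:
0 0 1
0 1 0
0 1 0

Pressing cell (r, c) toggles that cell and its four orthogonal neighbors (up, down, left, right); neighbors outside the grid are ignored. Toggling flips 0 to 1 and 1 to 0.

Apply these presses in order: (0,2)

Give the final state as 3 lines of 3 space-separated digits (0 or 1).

Answer: 0 1 0
0 1 1
0 1 0

Derivation:
After press 1 at (0,2):
0 1 0
0 1 1
0 1 0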